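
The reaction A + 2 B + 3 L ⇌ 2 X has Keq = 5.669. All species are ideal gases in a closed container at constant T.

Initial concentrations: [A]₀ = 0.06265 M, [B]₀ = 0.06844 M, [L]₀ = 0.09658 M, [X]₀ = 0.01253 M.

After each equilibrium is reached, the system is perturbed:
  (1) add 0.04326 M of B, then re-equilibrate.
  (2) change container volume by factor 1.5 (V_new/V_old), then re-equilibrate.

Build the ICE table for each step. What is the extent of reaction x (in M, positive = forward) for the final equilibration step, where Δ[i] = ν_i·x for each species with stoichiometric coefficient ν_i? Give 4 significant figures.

Q₀ = 593.9 vs Keq = 5.669 ⇒ Q>K, reverse
Step 1:
                    A           B           L           X
  init        0.06265     0.06844     0.09658     0.01253
  Δ          0.005337     0.01067     0.01601    -0.01067
  eq          0.06799     0.07911      0.1126    0.001856
  solve Keq expr → x = -0.005337; check Q = 5.669
Then add 0.04326 M of B.
Step 2:
                    A           B           L           X
  init        0.06799      0.1224      0.1126    0.001856
  Δ       -4.6522e-04 -9.3044e-04   -0.001396  9.3044e-04
  eq          0.06752      0.1214      0.1112    0.002786
  solve Keq expr → x = 4.6522e-04; check Q = 5.669
Then change container volume by factor 1.5 (V_new/V_old).
Step 3:
                    A           B           L           X
  init        0.04501     0.08096     0.07413    0.001857
  Δ        4.9587e-04  9.9174e-04    0.001488 -9.9174e-04
  eq          0.04551     0.08195     0.07562  8.6561e-04
  solve Keq expr → x = -4.9587e-04; check Q = 5.669

x = -4.9587e-04 M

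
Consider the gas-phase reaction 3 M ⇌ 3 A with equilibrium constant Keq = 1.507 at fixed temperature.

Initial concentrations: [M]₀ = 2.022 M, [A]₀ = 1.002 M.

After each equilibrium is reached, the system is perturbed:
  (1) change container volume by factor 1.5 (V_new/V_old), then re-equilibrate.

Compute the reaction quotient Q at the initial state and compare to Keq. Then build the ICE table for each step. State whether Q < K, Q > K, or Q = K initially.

Q₀ = 0.1217; Q < K (proceeds forward)

Q₀ = 0.1217 vs Keq = 1.507 ⇒ Q<K, forward
Step 1:
                  M         A
  Initial     2.022     1.002
  Change    -0.6132    0.6132
  Equil       1.409     1.615
  solve Keq expr → x = 0.2044; check Q = 1.507
Then change container volume by factor 1.5 (V_new/V_old).
Step 2:
                  M         A
  Initial    0.9392     1.077
  Change          0         0
  Equil      0.9392     1.077
  solve Keq expr → x = 0; check Q = 1.507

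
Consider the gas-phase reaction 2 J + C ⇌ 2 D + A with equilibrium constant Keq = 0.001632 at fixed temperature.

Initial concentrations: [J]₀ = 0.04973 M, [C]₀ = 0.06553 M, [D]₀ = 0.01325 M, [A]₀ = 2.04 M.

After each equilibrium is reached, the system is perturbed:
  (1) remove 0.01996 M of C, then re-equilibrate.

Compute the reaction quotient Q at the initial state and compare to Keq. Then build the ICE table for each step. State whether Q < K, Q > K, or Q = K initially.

Q₀ = 2.21; Q > K (proceeds reverse)

Q₀ = 2.21 vs Keq = 0.001632 ⇒ Q>K, reverse
Step 1:
                  J         C         D         A
  Initial   0.04973   0.06553   0.01325      2.04
  Change    0.01278  0.006388  -0.01278 -0.006388
  Equil     0.06251   0.07192 4.7485e-04     2.034
  solve Keq expr → x = -0.006388; check Q = 0.001632
Then remove 0.01996 M of C.
Step 2:
                  J         C         D         A
  Initial   0.06251   0.05196 4.7485e-04     2.034
  Change  7.0642e-05 3.5321e-05 -7.0642e-05 -3.5321e-05
  Equil     0.06258   0.05199 4.0421e-04     2.034
  solve Keq expr → x = -3.5321e-05; check Q = 0.001632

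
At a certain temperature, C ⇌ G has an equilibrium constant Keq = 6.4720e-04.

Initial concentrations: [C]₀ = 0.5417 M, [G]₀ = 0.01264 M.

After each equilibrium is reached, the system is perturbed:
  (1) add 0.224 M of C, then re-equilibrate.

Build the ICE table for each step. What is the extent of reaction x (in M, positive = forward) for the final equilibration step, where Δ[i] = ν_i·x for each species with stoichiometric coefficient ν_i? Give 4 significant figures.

Q₀ = 0.02333 vs Keq = 6.4720e-04 ⇒ Q>K, reverse
Step 1:
                   C          G
  I           0.5417    0.01264
  C          0.01228   -0.01228
  E            0.554 3.5854e-04
  solve Keq expr → x = -0.01228; check Q = 6.4720e-04
Then add 0.224 M of C.
Step 2:
                   C          G
  I            0.778 3.5854e-04
  C       -1.4488e-04 1.4488e-04
  E           0.7778 5.0342e-04
  solve Keq expr → x = 1.4488e-04; check Q = 6.4720e-04

x = 1.4488e-04 M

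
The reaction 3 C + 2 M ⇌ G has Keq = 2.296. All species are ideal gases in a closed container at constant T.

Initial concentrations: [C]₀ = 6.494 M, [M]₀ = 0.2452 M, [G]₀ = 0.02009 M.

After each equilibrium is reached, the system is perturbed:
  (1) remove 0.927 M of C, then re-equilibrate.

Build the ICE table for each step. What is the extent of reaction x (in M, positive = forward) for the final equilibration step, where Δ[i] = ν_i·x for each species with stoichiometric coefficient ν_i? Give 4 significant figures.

Q₀ = 0.00122 vs Keq = 2.296 ⇒ Q<K, forward
Step 1:
                    C           M           G
  init          6.494      0.2452     0.02009
  Δ            -0.344     -0.2293      0.1147
  eq             6.15     0.01588      0.1347
  solve Keq expr → x = 0.1147; check Q = 2.296
Then remove 0.927 M of C.
Step 2:
                    C           M           G
  init          5.223     0.01588      0.1347
  Δ          0.006323    0.004215   -0.002108
  eq            5.229      0.0201      0.1326
  solve Keq expr → x = -0.002108; check Q = 2.296

x = -0.002108 M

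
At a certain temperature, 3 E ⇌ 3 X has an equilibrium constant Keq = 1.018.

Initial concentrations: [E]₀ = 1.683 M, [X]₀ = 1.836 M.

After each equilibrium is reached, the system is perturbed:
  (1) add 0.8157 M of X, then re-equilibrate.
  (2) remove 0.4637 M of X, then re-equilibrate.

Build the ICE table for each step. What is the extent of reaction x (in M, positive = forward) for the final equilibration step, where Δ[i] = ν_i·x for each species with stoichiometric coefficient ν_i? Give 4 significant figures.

Q₀ = 1.298 vs Keq = 1.018 ⇒ Q>K, reverse
Step 1:
                    E           X
  I             1.683       1.836
  C           0.07127    -0.07127
  E             1.754       1.765
  solve Keq expr → x = -0.02376; check Q = 1.018
Then add 0.8157 M of X.
Step 2:
                    E           X
  I             1.754        2.58
  C            0.4066     -0.4066
  E             2.161       2.174
  solve Keq expr → x = -0.1355; check Q = 1.018
Then remove 0.4637 M of X.
Step 3:
                    E           X
  I             2.161        1.71
  C           -0.2312      0.2312
  E              1.93       1.941
  solve Keq expr → x = 0.07705; check Q = 1.018

x = 0.07705 M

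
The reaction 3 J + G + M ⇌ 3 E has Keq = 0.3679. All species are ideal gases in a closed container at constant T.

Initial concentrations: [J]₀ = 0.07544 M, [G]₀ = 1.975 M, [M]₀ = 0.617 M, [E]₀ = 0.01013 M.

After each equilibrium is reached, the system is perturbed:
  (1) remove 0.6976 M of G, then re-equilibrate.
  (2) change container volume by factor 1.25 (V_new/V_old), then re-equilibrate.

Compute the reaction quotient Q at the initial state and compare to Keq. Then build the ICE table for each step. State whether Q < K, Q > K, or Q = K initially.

Q₀ = 0.001987 vs Keq = 0.3679 ⇒ Q<K, forward
Step 1:
                   J          G          M          E
  I          0.07544      1.975      0.617    0.01013
  C         -0.02683  -0.008945  -0.008945    0.02683
  E          0.04861      1.966     0.6081    0.03696
  solve Keq expr → x = 0.008945; check Q = 0.3679
Then remove 0.6976 M of G.
Step 2:
                   J          G          M          E
  I          0.04861      1.268     0.6081    0.03696
  C         0.003015   0.001005   0.001005  -0.003015
  E          0.05162      1.269     0.6091    0.03395
  solve Keq expr → x = -0.001005; check Q = 0.3679
Then change container volume by factor 1.25 (V_new/V_old).
Step 3:
                   J          G          M          E
  I           0.0413      1.016     0.4872    0.02716
  C         0.002383 7.9447e-04 7.9447e-04  -0.002383
  E          0.04368      1.016      0.488    0.02478
  solve Keq expr → x = -7.9447e-04; check Q = 0.3679

Q₀ = 0.001987; Q < K (proceeds forward)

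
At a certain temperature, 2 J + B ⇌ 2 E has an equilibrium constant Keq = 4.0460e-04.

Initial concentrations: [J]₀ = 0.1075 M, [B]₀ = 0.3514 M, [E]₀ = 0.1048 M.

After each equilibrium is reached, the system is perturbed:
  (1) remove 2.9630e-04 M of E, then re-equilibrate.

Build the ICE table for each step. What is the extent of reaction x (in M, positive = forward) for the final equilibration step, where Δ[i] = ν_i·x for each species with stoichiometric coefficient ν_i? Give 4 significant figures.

Q₀ = 2.705 vs Keq = 4.0460e-04 ⇒ Q>K, reverse
Step 1:
                   J          B          E
  I           0.1075     0.3514     0.1048
  C           0.1021    0.05106    -0.1021
  E           0.2096     0.4025   0.002675
  solve Keq expr → x = -0.05106; check Q = 4.0460e-04
Then remove 2.9630e-04 M of E.
Step 2:
                   J          B          E
  I           0.2096     0.4025   0.002379
  C       -2.9209e-04 -1.4604e-04 2.9209e-04
  E           0.2093     0.4023   0.002671
  solve Keq expr → x = 1.4604e-04; check Q = 4.0460e-04

x = 1.4604e-04 M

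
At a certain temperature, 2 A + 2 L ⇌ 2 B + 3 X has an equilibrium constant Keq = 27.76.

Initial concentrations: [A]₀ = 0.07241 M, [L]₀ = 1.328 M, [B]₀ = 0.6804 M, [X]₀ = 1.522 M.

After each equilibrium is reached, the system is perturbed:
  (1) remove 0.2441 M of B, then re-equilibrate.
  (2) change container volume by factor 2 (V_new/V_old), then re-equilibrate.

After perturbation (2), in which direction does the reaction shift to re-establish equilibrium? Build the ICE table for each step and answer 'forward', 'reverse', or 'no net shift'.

Q₀ = 176.5 vs Keq = 27.76 ⇒ Q>K, reverse
Step 1:
                   A          L          B          X
  I          0.07241      1.328     0.6804      1.522
  C          0.06831    0.06831   -0.06831    -0.1025
  E           0.1407      1.396     0.6121       1.42
  solve Keq expr → x = -0.03415; check Q = 27.76
Then remove 0.2441 M of B.
Step 2:
                   A          L          B          X
  I           0.1407      1.396      0.368       1.42
  C         -0.03863   -0.03863    0.03863    0.05795
  E           0.1021      1.358     0.4066      1.477
  solve Keq expr → x = 0.01932; check Q = 27.76
Then change container volume by factor 2 (V_new/V_old).
Step 3:
                   A          L          B          X
  I          0.05104     0.6788     0.2033     0.7387
  C         -0.01105   -0.01105    0.01105    0.01657
  E          0.03999     0.6678     0.2144     0.7553
  solve Keq expr → x = 0.005525; check Q = 27.76

Direction: forward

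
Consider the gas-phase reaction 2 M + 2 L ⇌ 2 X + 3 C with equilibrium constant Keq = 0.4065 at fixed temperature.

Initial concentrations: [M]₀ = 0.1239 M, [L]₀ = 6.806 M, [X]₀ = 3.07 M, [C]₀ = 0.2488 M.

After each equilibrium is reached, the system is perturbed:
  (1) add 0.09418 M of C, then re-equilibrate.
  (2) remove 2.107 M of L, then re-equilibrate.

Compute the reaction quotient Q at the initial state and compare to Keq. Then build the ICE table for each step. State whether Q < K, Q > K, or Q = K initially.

Q₀ = 0.2041 vs Keq = 0.4065 ⇒ Q<K, forward
Step 1:
                  M         L         X         C
  init       0.1239     6.806      3.07    0.2488
  Δ        -0.01935  -0.01935   0.01935   0.02902
  eq         0.1046     6.787     3.089    0.2778
  solve Keq expr → x = 0.009674; check Q = 0.4065
Then add 0.09418 M of C.
Step 2:
                  M         L         X         C
  init       0.1046     6.787     3.089     0.372
  Δ         0.02852   0.02852  -0.02852  -0.04278
  eq         0.1331     6.815     3.061    0.3292
  solve Keq expr → x = -0.01426; check Q = 0.4065
Then remove 2.107 M of L.
Step 3:
                  M         L         X         C
  init       0.1331     4.708     3.061    0.3292
  Δ         0.02519   0.02519  -0.02519  -0.03779
  eq         0.1583     4.733     3.036    0.2914
  solve Keq expr → x = -0.0126; check Q = 0.4065

Q₀ = 0.2041; Q < K (proceeds forward)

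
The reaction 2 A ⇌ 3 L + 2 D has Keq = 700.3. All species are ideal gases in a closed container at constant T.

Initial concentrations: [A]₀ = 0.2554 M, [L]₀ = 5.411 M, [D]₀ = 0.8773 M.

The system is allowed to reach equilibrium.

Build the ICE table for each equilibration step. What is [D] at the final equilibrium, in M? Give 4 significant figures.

Q₀ = 1869 vs Keq = 700.3 ⇒ Q>K, reverse
Step 1:
                  A         L         D
  I          0.2554     5.411    0.8773
  C         0.09941   -0.1491  -0.09941
  E          0.3548     5.262    0.7779
  solve Keq expr → x = -0.0497; check Q = 700.3

[D]_eq = 0.7779 M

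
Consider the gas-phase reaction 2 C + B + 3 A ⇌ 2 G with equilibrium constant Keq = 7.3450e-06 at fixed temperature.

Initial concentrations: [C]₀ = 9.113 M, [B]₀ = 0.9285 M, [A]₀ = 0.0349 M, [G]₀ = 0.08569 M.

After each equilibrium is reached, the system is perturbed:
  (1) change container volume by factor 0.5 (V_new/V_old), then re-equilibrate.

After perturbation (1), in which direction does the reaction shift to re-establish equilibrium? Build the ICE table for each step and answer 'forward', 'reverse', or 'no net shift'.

Q₀ = 2.24 vs Keq = 7.3450e-06 ⇒ Q>K, reverse
Step 1:
                    C           B           A           G
  Initial       9.113      0.9285      0.0349     0.08569
  Change       0.0841     0.04205      0.1262     -0.0841
  Equil         9.197      0.9706      0.1611    0.001587
  solve Keq expr → x = -0.04205; check Q = 7.3450e-06
Then change container volume by factor 0.5 (V_new/V_old).
Step 2:
                    C           B           A           G
  Initial       18.39       1.941      0.3221    0.003174
  Change    -0.008737   -0.004368    -0.01311    0.008737
  Equil         18.39       1.937       0.309     0.01191
  solve Keq expr → x = 0.004368; check Q = 7.3450e-06

Direction: forward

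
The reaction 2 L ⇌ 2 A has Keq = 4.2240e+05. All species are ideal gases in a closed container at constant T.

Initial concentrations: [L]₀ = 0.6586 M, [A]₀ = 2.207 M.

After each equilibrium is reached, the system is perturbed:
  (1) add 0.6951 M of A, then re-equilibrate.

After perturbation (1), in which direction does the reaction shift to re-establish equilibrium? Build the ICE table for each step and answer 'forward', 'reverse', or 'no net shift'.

Direction: reverse

Q₀ = 11.23 vs Keq = 4.2240e+05 ⇒ Q<K, forward
Step 1:
                    L           A
  I            0.6586       2.207
  C           -0.6542      0.6542
  E          0.004402       2.861
  solve Keq expr → x = 0.3271; check Q = 4.2240e+05
Then add 0.6951 M of A.
Step 2:
                    L           A
  I          0.004402       3.556
  C          0.001068   -0.001068
  E           0.00547       3.555
  solve Keq expr → x = -5.3393e-04; check Q = 4.2240e+05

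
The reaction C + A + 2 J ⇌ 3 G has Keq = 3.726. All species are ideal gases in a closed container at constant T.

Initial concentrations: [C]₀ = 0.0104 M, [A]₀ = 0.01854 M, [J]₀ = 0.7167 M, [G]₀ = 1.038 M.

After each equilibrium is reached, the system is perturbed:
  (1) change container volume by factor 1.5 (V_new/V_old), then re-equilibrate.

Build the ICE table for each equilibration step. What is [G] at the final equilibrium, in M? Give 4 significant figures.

[G]_eq = 0.3242 M

Q₀ = 1.1292e+04 vs Keq = 3.726 ⇒ Q>K, reverse
Step 1:
                    C           A           J           G
  Initial      0.0104     0.01854      0.7167       1.038
  Change       0.1712      0.1712      0.3425     -0.5137
  Equil        0.1816      0.1898       1.059      0.5243
  solve Keq expr → x = -0.1712; check Q = 3.726
Then change container volume by factor 1.5 (V_new/V_old).
Step 2:
                    C           A           J           G
  Initial      0.1211      0.1265      0.7061      0.3495
  Change     0.008454    0.008454     0.01691    -0.02536
  Equil        0.1295       0.135       0.723      0.3242
  solve Keq expr → x = -0.008454; check Q = 3.726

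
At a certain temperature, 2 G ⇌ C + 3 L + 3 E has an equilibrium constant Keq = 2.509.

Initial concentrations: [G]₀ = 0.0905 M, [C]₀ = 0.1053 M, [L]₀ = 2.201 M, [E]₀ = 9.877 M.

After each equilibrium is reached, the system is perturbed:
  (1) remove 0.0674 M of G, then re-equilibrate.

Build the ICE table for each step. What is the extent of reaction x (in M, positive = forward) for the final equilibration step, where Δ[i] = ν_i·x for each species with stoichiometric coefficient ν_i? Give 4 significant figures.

x = -1.5430e-05 M

Q₀ = 1.3209e+05 vs Keq = 2.509 ⇒ Q>K, reverse
Step 1:
                   G          C          L          E
  init        0.0905     0.1053      2.201      9.877
  Δ           0.2105    -0.1053    -0.3158    -0.3158
  eq           0.301 3.8822e-05      1.885      9.561
  solve Keq expr → x = -0.1053; check Q = 2.509
Then remove 0.0674 M of G.
Step 2:
                   G          C          L          E
  init        0.2336 3.8822e-05      1.885      9.561
  Δ       3.0860e-05 -1.5430e-05 -4.6291e-05 -4.6291e-05
  eq          0.2337 2.3392e-05      1.885      9.561
  solve Keq expr → x = -1.5430e-05; check Q = 2.509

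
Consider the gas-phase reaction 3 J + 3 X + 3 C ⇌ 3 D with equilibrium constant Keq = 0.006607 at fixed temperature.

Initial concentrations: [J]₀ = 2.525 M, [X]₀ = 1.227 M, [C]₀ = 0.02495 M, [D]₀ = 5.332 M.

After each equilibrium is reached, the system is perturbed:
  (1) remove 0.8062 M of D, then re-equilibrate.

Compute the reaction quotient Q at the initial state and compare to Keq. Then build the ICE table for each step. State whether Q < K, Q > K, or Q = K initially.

Q₀ = 3.2820e+05 vs Keq = 0.006607 ⇒ Q>K, reverse
Step 1:
                  J         X         C         D
  Initial     2.525     1.227   0.02495     5.332
  Change      1.633     1.633     1.633    -1.633
  Equil       4.158      2.86     1.658     3.699
  solve Keq expr → x = -0.5443; check Q = 0.006607
Then remove 0.8062 M of D.
Step 2:
                  J         X         C         D
  Initial     4.158      2.86     1.658     2.893
  Change    -0.1561   -0.1561   -0.1561    0.1561
  Equil       4.002     2.704     1.502     3.049
  solve Keq expr → x = 0.05203; check Q = 0.006607

Q₀ = 3.2820e+05; Q > K (proceeds reverse)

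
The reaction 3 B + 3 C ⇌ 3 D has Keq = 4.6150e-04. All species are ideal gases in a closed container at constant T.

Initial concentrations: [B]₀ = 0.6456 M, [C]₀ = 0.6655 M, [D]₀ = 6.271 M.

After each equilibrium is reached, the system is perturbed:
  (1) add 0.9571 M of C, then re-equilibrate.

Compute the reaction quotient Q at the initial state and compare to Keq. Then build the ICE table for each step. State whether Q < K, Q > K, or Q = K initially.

Q₀ = 3109 vs Keq = 4.6150e-04 ⇒ Q>K, reverse
Step 1:
                    B           C           D
  I            0.6456      0.6655       6.271
  C             4.341       4.341      -4.341
  E             4.987       5.007        1.93
  solve Keq expr → x = -1.447; check Q = 4.6150e-04
Then add 0.9571 M of C.
Step 2:
                    B           C           D
  I             4.987       5.964        1.93
  C           -0.2015     -0.2015      0.2015
  E             4.786       5.763       2.131
  solve Keq expr → x = 0.06716; check Q = 4.6150e-04

Q₀ = 3109; Q > K (proceeds reverse)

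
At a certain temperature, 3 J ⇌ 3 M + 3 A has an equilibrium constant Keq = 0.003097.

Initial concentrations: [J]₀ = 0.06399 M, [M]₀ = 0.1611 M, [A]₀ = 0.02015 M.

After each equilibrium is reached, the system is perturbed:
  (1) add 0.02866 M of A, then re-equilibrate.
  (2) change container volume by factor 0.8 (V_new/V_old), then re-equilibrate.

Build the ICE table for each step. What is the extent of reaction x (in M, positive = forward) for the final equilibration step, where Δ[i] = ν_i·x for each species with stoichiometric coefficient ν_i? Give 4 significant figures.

Q₀ = 1.3055e-04 vs Keq = 0.003097 ⇒ Q<K, forward
Step 1:
                  J         M         A
  Initial   0.06399    0.1611   0.02015
  Change   -0.01764   0.01764   0.01764
  Equil     0.04635    0.1787   0.03779
  solve Keq expr → x = 0.005881; check Q = 0.003097
Then add 0.02866 M of A.
Step 2:
                  J         M         A
  Initial   0.04635    0.1787   0.06645
  Change    0.01357  -0.01357  -0.01357
  Equil     0.05992    0.1652   0.05288
  solve Keq expr → x = -0.004525; check Q = 0.003097
Then change container volume by factor 0.8 (V_new/V_old).
Step 3:
                  J         M         A
  Initial    0.0749    0.2065    0.0661
  Change    0.00663  -0.00663  -0.00663
  Equil     0.08153    0.1998   0.05947
  solve Keq expr → x = -0.00221; check Q = 0.003097

x = -0.00221 M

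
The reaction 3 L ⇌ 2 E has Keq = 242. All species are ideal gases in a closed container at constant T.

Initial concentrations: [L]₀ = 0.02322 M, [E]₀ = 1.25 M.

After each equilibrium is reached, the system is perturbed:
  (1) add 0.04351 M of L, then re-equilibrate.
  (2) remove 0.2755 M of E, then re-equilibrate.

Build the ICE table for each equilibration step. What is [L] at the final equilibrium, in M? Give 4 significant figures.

[L]_eq = 0.1516 M

Q₀ = 1.2481e+05 vs Keq = 242 ⇒ Q>K, reverse
Step 1:
                   L          E
  init       0.02322       1.25
  Δ           0.1527    -0.1018
  eq           0.176      1.148
  solve Keq expr → x = -0.05091; check Q = 242
Then add 0.04351 M of L.
Step 2:
                   L          E
  init        0.2195      1.148
  Δ         -0.04075    0.02716
  eq          0.1787      1.175
  solve Keq expr → x = 0.01358; check Q = 242
Then remove 0.2755 M of E.
Step 3:
                   L          E
  init        0.1787     0.8998
  Δ         -0.02715     0.0181
  eq          0.1516     0.9179
  solve Keq expr → x = 0.009051; check Q = 242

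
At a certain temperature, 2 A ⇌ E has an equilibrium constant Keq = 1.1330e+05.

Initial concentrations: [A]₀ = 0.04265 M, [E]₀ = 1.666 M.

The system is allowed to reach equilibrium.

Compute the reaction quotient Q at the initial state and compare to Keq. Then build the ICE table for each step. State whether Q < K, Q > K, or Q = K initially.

Q₀ = 915.9 vs Keq = 1.1330e+05 ⇒ Q<K, forward
Step 1:
                   A          E
  I          0.04265      1.666
  C         -0.03879     0.0194
  E         0.003857      1.685
  solve Keq expr → x = 0.0194; check Q = 1.1330e+05

Q₀ = 915.9; Q < K (proceeds forward)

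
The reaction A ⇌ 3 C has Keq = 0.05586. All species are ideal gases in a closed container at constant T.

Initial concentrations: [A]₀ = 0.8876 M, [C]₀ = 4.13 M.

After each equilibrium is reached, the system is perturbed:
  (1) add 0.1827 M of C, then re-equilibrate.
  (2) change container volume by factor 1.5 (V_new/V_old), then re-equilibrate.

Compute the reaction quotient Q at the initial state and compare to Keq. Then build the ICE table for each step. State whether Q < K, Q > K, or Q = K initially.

Q₀ = 79.37; Q > K (proceeds reverse)

Q₀ = 79.37 vs Keq = 0.05586 ⇒ Q>K, reverse
Step 1:
                  A         C
  init       0.8876      4.13
  Δ           1.213     -3.64
  eq          2.101    0.4896
  solve Keq expr → x = -1.213; check Q = 0.05586
Then add 0.1827 M of C.
Step 2:
                  A         C
  init        2.101    0.6723
  Δ         0.05938   -0.1781
  eq           2.16    0.4942
  solve Keq expr → x = -0.05938; check Q = 0.05586
Then change container volume by factor 1.5 (V_new/V_old).
Step 3:
                  A         C
  init         1.44    0.3295
  Δ        -0.03298   0.09893
  eq          1.407    0.4284
  solve Keq expr → x = 0.03298; check Q = 0.05586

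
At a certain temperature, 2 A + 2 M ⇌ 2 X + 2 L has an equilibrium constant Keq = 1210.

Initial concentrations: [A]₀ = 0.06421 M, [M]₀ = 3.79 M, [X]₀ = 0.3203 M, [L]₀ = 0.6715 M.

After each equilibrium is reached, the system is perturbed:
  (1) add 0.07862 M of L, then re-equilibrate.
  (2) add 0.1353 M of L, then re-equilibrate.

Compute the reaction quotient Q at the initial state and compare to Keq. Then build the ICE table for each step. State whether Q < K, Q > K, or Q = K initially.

Q₀ = 0.7811 vs Keq = 1210 ⇒ Q<K, forward
Step 1:
                  A         M         X         L
  init      0.06421      3.79    0.3203    0.6715
  Δ        -0.06205  -0.06205   0.06205   0.06205
  eq       0.002163     3.728    0.3823    0.7335
  solve Keq expr → x = 0.03102; check Q = 1210
Then add 0.07862 M of L.
Step 2:
                  A         M         X         L
  init     0.002163     3.728    0.3823    0.8122
  Δ       2.2955e-04 2.2955e-04 -2.2955e-04 -2.2955e-04
  eq       0.002392     3.728    0.3821    0.8119
  solve Keq expr → x = -1.1477e-04; check Q = 1210
Then add 0.1353 M of L.
Step 3:
                  A         M         X         L
  init     0.002392     3.728    0.3821    0.9472
  Δ       3.9433e-04 3.9433e-04 -3.9433e-04 -3.9433e-04
  eq       0.002787     3.729    0.3817    0.9468
  solve Keq expr → x = -1.9716e-04; check Q = 1210

Q₀ = 0.7811; Q < K (proceeds forward)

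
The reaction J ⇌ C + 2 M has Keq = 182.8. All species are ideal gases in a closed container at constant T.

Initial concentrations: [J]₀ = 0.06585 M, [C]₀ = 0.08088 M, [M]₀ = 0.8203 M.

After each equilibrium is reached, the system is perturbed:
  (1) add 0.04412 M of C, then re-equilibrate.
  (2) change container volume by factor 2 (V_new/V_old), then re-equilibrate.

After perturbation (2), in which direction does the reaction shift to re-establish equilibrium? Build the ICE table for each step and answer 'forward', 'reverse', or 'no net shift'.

Direction: forward

Q₀ = 0.8265 vs Keq = 182.8 ⇒ Q<K, forward
Step 1:
                   J          C          M
  Initial    0.06585    0.08088     0.8203
  Change    -0.06513    0.06513     0.1303
  Equil   7.2170e-04      0.146     0.9506
  solve Keq expr → x = 0.06513; check Q = 182.8
Then add 0.04412 M of C.
Step 2:
                   J          C          M
  Initial 7.2170e-04     0.1901     0.9506
  Change  2.1616e-04 -2.1616e-04 -4.3232e-04
  Equil   9.3786e-04     0.1899     0.9501
  solve Keq expr → x = -2.1616e-04; check Q = 182.8
Then change container volume by factor 2 (V_new/V_old).
Step 3:
                   J          C          M
  Initial 4.6893e-04    0.09496     0.4751
  Change  -3.5092e-04 3.5092e-04 7.0183e-04
  Equil   1.1801e-04    0.09531     0.4758
  solve Keq expr → x = 3.5092e-04; check Q = 182.8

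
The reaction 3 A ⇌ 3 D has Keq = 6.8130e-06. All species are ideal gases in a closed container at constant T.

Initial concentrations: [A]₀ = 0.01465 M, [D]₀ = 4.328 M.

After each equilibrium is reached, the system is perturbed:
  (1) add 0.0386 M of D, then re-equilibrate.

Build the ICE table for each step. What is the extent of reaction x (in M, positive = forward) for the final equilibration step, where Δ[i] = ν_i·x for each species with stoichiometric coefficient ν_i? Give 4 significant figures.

Q₀ = 2.5784e+07 vs Keq = 6.8130e-06 ⇒ Q>K, reverse
Step 1:
                  A         D
  Initial   0.01465     4.328
  Change      4.247    -4.247
  Equil       4.262   0.08079
  solve Keq expr → x = -1.416; check Q = 6.8130e-06
Then add 0.0386 M of D.
Step 2:
                  A         D
  Initial     4.262    0.1194
  Change    0.03788  -0.03788
  Equil         4.3   0.08151
  solve Keq expr → x = -0.01263; check Q = 6.8130e-06

x = -0.01263 M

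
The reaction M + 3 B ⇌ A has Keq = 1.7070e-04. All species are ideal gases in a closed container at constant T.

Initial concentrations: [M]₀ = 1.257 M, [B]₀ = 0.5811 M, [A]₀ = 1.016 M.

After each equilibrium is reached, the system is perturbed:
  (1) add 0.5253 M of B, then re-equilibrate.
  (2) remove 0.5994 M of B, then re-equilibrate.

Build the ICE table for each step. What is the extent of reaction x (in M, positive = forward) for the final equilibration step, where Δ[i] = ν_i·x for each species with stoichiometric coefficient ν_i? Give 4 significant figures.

Q₀ = 4.119 vs Keq = 1.7070e-04 ⇒ Q>K, reverse
Step 1:
                   M          B          A
  init         1.257     0.5811      1.016
  Δ           0.9984      2.995    -0.9984
  eq           2.255      3.576    0.01761
  solve Keq expr → x = -0.9984; check Q = 1.7070e-04
Then add 0.5253 M of B.
Step 2:
                   M          B          A
  init         2.255      4.102    0.01761
  Δ        -0.008373   -0.02512   0.008373
  eq           2.247      4.076    0.02598
  solve Keq expr → x = 0.008373; check Q = 1.7070e-04
Then remove 0.5994 M of B.
Step 3:
                   M          B          A
  init         2.247      3.477    0.02598
  Δ         0.009394    0.02818  -0.009394
  eq           2.256      3.505    0.01659
  solve Keq expr → x = -0.009394; check Q = 1.7070e-04

x = -0.009394 M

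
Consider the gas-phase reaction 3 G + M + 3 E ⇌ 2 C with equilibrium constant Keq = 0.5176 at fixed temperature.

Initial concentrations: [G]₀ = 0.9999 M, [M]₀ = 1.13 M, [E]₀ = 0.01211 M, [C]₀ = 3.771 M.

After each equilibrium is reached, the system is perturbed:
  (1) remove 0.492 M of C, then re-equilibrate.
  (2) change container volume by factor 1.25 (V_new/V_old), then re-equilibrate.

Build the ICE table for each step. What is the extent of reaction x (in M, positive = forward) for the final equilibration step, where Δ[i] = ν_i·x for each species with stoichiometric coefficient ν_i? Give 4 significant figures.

Q₀ = 7.0881e+06 vs Keq = 0.5176 ⇒ Q>K, reverse
Step 1:
                    G           M           E           C
  I            0.9999        1.13     0.01211       3.771
  C             1.086       0.362       1.086     -0.7241
  E             2.086       1.492       1.098       3.047
  solve Keq expr → x = -0.362; check Q = 0.5176
Then remove 0.492 M of C.
Step 2:
                    G           M           E           C
  I             2.086       1.492       1.098       2.555
  C          -0.07005    -0.02335    -0.07005      0.0467
  E             2.016       1.469       1.028       2.602
  solve Keq expr → x = 0.02335; check Q = 0.5176
Then change container volume by factor 1.25 (V_new/V_old).
Step 3:
                    G           M           E           C
  I             1.613       1.175      0.8225       2.081
  C            0.1864     0.06214      0.1864     -0.1243
  E             1.799       1.237       1.009       1.957
  solve Keq expr → x = -0.06214; check Q = 0.5176

x = -0.06214 M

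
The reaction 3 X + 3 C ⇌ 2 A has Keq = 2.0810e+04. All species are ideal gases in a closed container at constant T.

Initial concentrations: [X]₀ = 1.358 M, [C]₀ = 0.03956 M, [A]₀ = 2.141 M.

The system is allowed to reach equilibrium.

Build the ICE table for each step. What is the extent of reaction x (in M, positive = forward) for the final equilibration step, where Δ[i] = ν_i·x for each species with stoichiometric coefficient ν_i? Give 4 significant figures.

Q₀ = 2.9564e+04 vs Keq = 2.0810e+04 ⇒ Q>K, reverse
Step 1:
                   X          C          A
  I            1.358    0.03956      2.141
  C         0.004715   0.004715  -0.003143
  E            1.363    0.04427      2.138
  solve Keq expr → x = -0.001572; check Q = 2.0810e+04

x = -0.001572 M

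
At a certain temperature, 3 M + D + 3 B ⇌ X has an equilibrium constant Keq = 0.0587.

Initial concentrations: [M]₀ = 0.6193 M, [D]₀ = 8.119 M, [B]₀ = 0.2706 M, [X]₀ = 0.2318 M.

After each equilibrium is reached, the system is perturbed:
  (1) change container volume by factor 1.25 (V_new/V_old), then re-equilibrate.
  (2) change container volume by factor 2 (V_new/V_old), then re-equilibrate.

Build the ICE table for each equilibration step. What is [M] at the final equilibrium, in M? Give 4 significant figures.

[M]_eq = 0.5212 M

Q₀ = 6.066 vs Keq = 0.0587 ⇒ Q>K, reverse
Step 1:
                  M         D         B         X
  init       0.6193     8.119    0.2706    0.2318
  Δ          0.3583    0.1194    0.3583   -0.1194
  eq         0.9776     8.238    0.6289    0.1124
  solve Keq expr → x = -0.1194; check Q = 0.0587
Then change container volume by factor 1.25 (V_new/V_old).
Step 2:
                  M         D         B         X
  init       0.7821     6.591    0.5031    0.0899
  Δ          0.0976   0.03253    0.0976  -0.03253
  eq         0.8797     6.623    0.6007   0.05736
  solve Keq expr → x = -0.03253; check Q = 0.0587
Then change container volume by factor 2 (V_new/V_old).
Step 3:
                  M         D         B         X
  init       0.4398     3.312    0.3004   0.02868
  Δ         0.08141   0.02714   0.08141  -0.02714
  eq         0.5212     3.339    0.3818  0.001544
  solve Keq expr → x = -0.02714; check Q = 0.0587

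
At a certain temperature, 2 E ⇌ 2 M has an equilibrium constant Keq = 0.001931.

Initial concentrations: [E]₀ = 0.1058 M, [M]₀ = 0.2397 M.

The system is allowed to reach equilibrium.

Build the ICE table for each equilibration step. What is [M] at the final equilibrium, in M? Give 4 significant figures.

[M]_eq = 0.01454 M

Q₀ = 5.133 vs Keq = 0.001931 ⇒ Q>K, reverse
Step 1:
                  E         M
  Initial    0.1058    0.2397
  Change     0.2252   -0.2252
  Equil       0.331   0.01454
  solve Keq expr → x = -0.1126; check Q = 0.001931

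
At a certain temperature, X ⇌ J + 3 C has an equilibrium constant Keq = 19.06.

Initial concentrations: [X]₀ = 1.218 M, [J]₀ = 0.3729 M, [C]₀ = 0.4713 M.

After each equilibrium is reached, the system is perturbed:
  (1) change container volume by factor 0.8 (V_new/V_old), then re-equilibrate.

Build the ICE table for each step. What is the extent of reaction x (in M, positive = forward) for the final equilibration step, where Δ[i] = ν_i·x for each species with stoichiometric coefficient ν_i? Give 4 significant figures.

Q₀ = 0.03205 vs Keq = 19.06 ⇒ Q<K, forward
Step 1:
                    X           J           C
  init          1.218      0.3729      0.4713
  Δ            -0.605       0.605       1.815
  eq            0.613      0.9779       2.286
  solve Keq expr → x = 0.605; check Q = 19.06
Then change container volume by factor 0.8 (V_new/V_old).
Step 2:
                    X           J           C
  init         0.7663       1.222       2.858
  Δ             0.123      -0.123     -0.3689
  eq           0.8893       1.099       2.489
  solve Keq expr → x = -0.123; check Q = 19.06

x = -0.123 M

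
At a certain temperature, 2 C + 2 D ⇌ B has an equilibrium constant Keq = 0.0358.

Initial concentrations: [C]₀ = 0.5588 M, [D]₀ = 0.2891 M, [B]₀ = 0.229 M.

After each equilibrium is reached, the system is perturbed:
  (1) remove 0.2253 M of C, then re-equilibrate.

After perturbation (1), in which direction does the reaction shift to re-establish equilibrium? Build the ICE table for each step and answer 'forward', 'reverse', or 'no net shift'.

Q₀ = 8.775 vs Keq = 0.0358 ⇒ Q>K, reverse
Step 1:
                   C          D          B
  I           0.5588     0.2891      0.229
  C            0.423      0.423    -0.2115
  E           0.9818     0.7121     0.0175
  solve Keq expr → x = -0.2115; check Q = 0.0358
Then remove 0.2253 M of C.
Step 2:
                   C          D          B
  I           0.7565     0.7121     0.0175
  C          0.01274    0.01274  -0.006369
  E           0.7692     0.7248    0.01113
  solve Keq expr → x = -0.006369; check Q = 0.0358

Direction: reverse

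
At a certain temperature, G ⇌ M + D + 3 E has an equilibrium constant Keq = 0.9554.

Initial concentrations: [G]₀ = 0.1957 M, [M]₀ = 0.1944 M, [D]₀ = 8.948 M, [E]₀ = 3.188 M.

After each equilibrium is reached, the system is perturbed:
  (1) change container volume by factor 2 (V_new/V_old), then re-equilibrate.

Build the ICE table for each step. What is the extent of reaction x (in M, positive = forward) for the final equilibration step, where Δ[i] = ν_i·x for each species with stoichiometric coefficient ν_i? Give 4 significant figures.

Q₀ = 288 vs Keq = 0.9554 ⇒ Q>K, reverse
Step 1:
                   G          M          D          E
  Initial     0.1957     0.1944      8.948      3.188
  Change       0.192     -0.192     -0.192    -0.5761
  Equil       0.3877   0.002374      8.756      2.612
  solve Keq expr → x = -0.192; check Q = 0.9554
Then change container volume by factor 2 (V_new/V_old).
Step 2:
                   G          M          D          E
  Initial     0.1939   0.001187      4.378      1.306
  Change    -0.01466    0.01466    0.01466    0.04397
  Equil       0.1792    0.01584      4.393       1.35
  solve Keq expr → x = 0.01466; check Q = 0.9554

x = 0.01466 M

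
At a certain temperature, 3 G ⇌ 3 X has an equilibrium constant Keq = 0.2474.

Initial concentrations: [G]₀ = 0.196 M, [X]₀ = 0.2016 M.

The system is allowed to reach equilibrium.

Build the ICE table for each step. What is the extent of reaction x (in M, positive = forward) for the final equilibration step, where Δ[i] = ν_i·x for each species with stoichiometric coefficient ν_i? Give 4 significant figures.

x = -0.01609 M

Q₀ = 1.088 vs Keq = 0.2474 ⇒ Q>K, reverse
Step 1:
                    G           X
  I             0.196      0.2016
  C           0.04826    -0.04826
  E            0.2443      0.1533
  solve Keq expr → x = -0.01609; check Q = 0.2474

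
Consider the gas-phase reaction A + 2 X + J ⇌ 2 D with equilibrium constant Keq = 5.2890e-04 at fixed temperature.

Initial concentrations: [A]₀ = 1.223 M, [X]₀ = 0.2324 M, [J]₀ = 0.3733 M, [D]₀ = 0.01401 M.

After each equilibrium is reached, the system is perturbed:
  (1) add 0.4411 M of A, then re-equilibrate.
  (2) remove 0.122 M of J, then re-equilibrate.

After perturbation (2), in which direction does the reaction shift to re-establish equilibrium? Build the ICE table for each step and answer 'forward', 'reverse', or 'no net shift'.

Q₀ = 0.00796 vs Keq = 5.2890e-04 ⇒ Q>K, reverse
Step 1:
                  A         X         J         D
  init        1.223    0.2324    0.3733   0.01401
  Δ        0.005103   0.01021  0.005103  -0.01021
  eq          1.228    0.2426    0.3784  0.003804
  solve Keq expr → x = -0.005103; check Q = 5.2890e-04
Then add 0.4411 M of A.
Step 2:
                  A         X         J         D
  init        1.669    0.2426    0.3784  0.003804
  Δ       -3.0863e-04 -6.1726e-04 -3.0863e-04 6.1726e-04
  eq          1.669     0.242    0.3781  0.004421
  solve Keq expr → x = 3.0863e-04; check Q = 5.2890e-04
Then remove 0.122 M of J.
Step 3:
                  A         X         J         D
  init        1.669     0.242    0.2561  0.004421
  Δ       3.8389e-04 7.6778e-04 3.8389e-04 -7.6778e-04
  eq          1.669    0.2428    0.2565  0.003653
  solve Keq expr → x = -3.8389e-04; check Q = 5.2890e-04

Direction: reverse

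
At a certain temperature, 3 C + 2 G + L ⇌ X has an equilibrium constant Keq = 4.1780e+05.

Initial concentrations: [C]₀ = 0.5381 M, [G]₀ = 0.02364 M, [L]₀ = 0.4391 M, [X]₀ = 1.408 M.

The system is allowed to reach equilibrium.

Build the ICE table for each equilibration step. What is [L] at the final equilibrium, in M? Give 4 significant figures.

[L]_eq = 0.4311 M

Q₀ = 3.6826e+04 vs Keq = 4.1780e+05 ⇒ Q<K, forward
Step 1:
                  C         G         L         X
  init       0.5381   0.02364    0.4391     1.408
  Δ        -0.02405  -0.01603 -0.008016  0.008016
  eq         0.5141  0.007608    0.4311     1.416
  solve Keq expr → x = 0.008016; check Q = 4.1780e+05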